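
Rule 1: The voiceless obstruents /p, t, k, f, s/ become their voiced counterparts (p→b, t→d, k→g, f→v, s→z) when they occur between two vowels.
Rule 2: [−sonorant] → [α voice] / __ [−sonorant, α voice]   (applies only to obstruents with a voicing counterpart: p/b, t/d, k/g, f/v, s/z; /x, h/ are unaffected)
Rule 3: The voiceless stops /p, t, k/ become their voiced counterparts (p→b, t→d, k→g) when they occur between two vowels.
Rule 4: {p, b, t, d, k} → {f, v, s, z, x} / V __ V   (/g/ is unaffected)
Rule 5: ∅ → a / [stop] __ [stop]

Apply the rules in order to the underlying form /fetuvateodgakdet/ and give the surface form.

fezuvazeodagagadet

Rule 1 (intervocalic voicing): /t/ is a voiceless obstruent between vowels /e/ and /u/, so it voices to [d]. /t/ is a voiceless obstruent between vowels /a/ and /e/, so it voices to [d]. /fetuvateodgakdet/ → feduvadeodgakdet.
Rule 2 (regressive voicing assimilation): /k/ precedes the voiced obstruent /d/, so it voices to [g] by assimilation. /feduvadeodgakdet/ → feduvadeodgagdet.
Rule 3 (intervocalic voicing): no segment meets the environment; /feduvadeodgagdet/ is unchanged.
Rule 4 (intervocalic spirantization): /d/ is a stop between vowels /e/ and /u/, so it spirantizes to the fricative [z]. /d/ is a stop between vowels /a/ and /e/, so it spirantizes to the fricative [z]. /feduvadeodgagdet/ → fezuvazeodgagdet.
Rule 5 (stop-cluster a-epenthesis): /d/ and /g/ form a stop–stop cluster, so [a] is inserted between them. /g/ and /d/ form a stop–stop cluster, so [a] is inserted between them. /fezuvazeodgagdet/ → fezuvazeodagagadet.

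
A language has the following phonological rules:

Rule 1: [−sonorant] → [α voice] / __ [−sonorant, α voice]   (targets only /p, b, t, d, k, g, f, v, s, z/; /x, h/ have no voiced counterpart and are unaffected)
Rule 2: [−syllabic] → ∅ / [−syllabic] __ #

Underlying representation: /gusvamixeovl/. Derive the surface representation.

Rule 1 (regressive voicing assimilation): /s/ precedes the voiced obstruent /v/, so it voices to [z] by assimilation. /gusvamixeovl/ → guzvamixeovl.
Rule 2 (final cluster simplification): /l/ is the second consonant of a word-final cluster /vl/, so it deletes. /guzvamixeovl/ → guzvamixeov.

guzvamixeov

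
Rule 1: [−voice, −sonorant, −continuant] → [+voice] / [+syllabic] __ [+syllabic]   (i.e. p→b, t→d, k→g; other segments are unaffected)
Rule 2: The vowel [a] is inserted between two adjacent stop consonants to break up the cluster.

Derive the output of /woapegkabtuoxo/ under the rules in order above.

woabegakabatuoxo

Rule 1 (intervocalic voicing): /p/ is a voiceless stop between vowels /a/ and /e/, so it voices to [b]. /woapegkabtuoxo/ → woabegkabtuoxo.
Rule 2 (stop-cluster a-epenthesis): /g/ and /k/ form a stop–stop cluster, so [a] is inserted between them. /b/ and /t/ form a stop–stop cluster, so [a] is inserted between them. /woabegkabtuoxo/ → woabegakabatuoxo.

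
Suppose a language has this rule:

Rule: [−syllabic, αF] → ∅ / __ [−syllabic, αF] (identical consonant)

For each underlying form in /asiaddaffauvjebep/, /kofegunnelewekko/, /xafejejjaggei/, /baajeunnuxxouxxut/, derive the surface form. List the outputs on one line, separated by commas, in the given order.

/asiaddaffauvjebep/: /dd/ is a geminate; the first /d/ deletes. /ff/ is a geminate; the first /f/ deletes. → [asiadafauvjebep].
/kofegunnelewekko/: /nn/ is a geminate; the first /n/ deletes. /kk/ is a geminate; the first /k/ deletes. → [kofeguneleweko].
/xafejejjaggei/: /jj/ is a geminate; the first /j/ deletes. /gg/ is a geminate; the first /g/ deletes. → [xafejejagei].
/baajeunnuxxouxxut/: /nn/ is a geminate; the first /n/ deletes. /xx/ is a geminate; the first /x/ deletes. /xx/ is a geminate; the first /x/ deletes. → [baajeunuxouxut].

asiadafauvjebep, kofeguneleweko, xafejejagei, baajeunuxouxut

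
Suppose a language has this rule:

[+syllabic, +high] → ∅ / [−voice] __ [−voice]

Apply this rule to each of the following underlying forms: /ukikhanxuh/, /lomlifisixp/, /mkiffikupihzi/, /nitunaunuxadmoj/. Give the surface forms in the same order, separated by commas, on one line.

ukkhanxh, lomlifsxp, mkffkphzi, nitunaunuxadmoj

/ukikhanxuh/: /i/ is a high vowel flanked by voiceless consonants /k/ and /k/, so it deletes. /u/ is a high vowel flanked by voiceless consonants /x/ and /h/, so it deletes. → [ukkhanxh].
/lomlifisixp/: /i/ is a high vowel flanked by voiceless consonants /f/ and /s/, so it deletes. /i/ is a high vowel flanked by voiceless consonants /s/ and /x/, so it deletes. → [lomlifsxp].
/mkiffikupihzi/: /i/ is a high vowel flanked by voiceless consonants /k/ and /f/, so it deletes. /i/ is a high vowel flanked by voiceless consonants /f/ and /k/, so it deletes. /u/ is a high vowel flanked by voiceless consonants /k/ and /p/, so it deletes. /i/ is a high vowel flanked by voiceless consonants /p/ and /h/, so it deletes. → [mkffkphzi].
/nitunaunuxadmoj/: the rule's environment is not met; surfaces unchanged as [nitunaunuxadmoj].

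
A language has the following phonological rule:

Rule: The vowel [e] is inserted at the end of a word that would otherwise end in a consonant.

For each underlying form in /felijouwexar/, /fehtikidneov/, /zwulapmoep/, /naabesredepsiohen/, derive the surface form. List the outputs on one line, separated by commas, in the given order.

felijouwexare, fehtikidneove, zwulapmoepe, naabesredepsiohene

/felijouwexar/: the form ends in the consonant /r/, so [e] is inserted word-finally. → [felijouwexare].
/fehtikidneov/: the form ends in the consonant /v/, so [e] is inserted word-finally. → [fehtikidneove].
/zwulapmoep/: the form ends in the consonant /p/, so [e] is inserted word-finally. → [zwulapmoepe].
/naabesredepsiohen/: the form ends in the consonant /n/, so [e] is inserted word-finally. → [naabesredepsiohene].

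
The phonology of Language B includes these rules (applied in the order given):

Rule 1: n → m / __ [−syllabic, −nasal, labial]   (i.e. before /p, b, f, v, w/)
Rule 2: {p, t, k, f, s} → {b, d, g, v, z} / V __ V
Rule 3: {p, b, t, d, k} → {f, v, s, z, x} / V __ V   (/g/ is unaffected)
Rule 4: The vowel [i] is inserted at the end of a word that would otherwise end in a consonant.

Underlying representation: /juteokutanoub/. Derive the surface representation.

juzeoguzanoubi

Rule 1 (nasal place assimilation): no segment meets the environment; /juteokutanoub/ is unchanged.
Rule 2 (intervocalic voicing): /t/ is a voiceless obstruent between vowels /u/ and /e/, so it voices to [d]. /k/ is a voiceless obstruent between vowels /o/ and /u/, so it voices to [g]. /t/ is a voiceless obstruent between vowels /u/ and /a/, so it voices to [d]. /juteokutanoub/ → judeogudanoub.
Rule 3 (intervocalic spirantization): /d/ is a stop between vowels /u/ and /e/, so it spirantizes to the fricative [z]. /d/ is a stop between vowels /u/ and /a/, so it spirantizes to the fricative [z]. /judeogudanoub/ → juzeoguzanoub.
Rule 4 (final i-epenthesis): the form ends in the consonant /b/, so [i] is inserted word-finally. /juzeoguzanoub/ → juzeoguzanoubi.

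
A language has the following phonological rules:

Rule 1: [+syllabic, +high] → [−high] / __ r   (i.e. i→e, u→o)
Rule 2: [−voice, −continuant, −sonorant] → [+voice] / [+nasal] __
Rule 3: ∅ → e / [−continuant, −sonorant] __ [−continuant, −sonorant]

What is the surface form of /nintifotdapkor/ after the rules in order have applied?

Rule 1 (pre-rhotic lowering): no segment meets the environment; /nintifotdapkor/ is unchanged.
Rule 2 (post-nasal voicing): /t/ is a voiceless stop immediately after the nasal /n/, so it voices to [d]. /nintifotdapkor/ → nindifotdapkor.
Rule 3 (stop-cluster e-epenthesis): /t/ and /d/ form a stop–stop cluster, so [e] is inserted between them. /p/ and /k/ form a stop–stop cluster, so [e] is inserted between them. /nindifotdapkor/ → nindifotedapekor.

nindifotedapekor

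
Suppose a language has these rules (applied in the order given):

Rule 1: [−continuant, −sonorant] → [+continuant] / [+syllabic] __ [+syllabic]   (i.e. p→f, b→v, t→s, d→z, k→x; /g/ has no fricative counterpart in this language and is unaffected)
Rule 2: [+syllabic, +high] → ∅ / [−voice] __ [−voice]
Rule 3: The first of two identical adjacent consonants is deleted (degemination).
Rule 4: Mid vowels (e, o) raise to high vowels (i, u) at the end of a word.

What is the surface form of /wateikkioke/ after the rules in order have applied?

Rule 1 (intervocalic spirantization): /t/ is a stop between vowels /a/ and /e/, so it spirantizes to the fricative [s]. /k/ is a stop between vowels /o/ and /e/, so it spirantizes to the fricative [x]. /wateikkioke/ → waseikkioxe.
Rule 2 (high vowel syncope): no segment meets the environment; /waseikkioxe/ is unchanged.
Rule 3 (degemination): /kk/ is a geminate; the first /k/ deletes. /waseikkioxe/ → waseikioxe.
Rule 4 (final vowel raising): /e/ is a mid vowel in word-final position, so it raises to [i]. /waseikioxe/ → waseikioxi.

waseikioxi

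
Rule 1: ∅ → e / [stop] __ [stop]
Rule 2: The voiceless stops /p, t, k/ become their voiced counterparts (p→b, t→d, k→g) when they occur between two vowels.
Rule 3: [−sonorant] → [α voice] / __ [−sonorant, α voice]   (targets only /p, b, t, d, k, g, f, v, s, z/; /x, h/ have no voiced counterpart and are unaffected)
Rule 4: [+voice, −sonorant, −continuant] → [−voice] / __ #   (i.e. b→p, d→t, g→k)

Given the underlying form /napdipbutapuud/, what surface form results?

nabedibebudabuut

Rule 1 (stop-cluster e-epenthesis): /p/ and /d/ form a stop–stop cluster, so [e] is inserted between them. /p/ and /b/ form a stop–stop cluster, so [e] is inserted between them. /napdipbutapuud/ → napedipebutapuud.
Rule 2 (intervocalic voicing): /p/ is a voiceless stop between vowels /a/ and /e/, so it voices to [b]. /p/ is a voiceless stop between vowels /i/ and /e/, so it voices to [b]. /t/ is a voiceless stop between vowels /u/ and /a/, so it voices to [d]. /p/ is a voiceless stop between vowels /a/ and /u/, so it voices to [b]. /napedipebutapuud/ → nabedibebudabuud.
Rule 3 (regressive voicing assimilation): no segment meets the environment; /nabedibebudabuud/ is unchanged.
Rule 4 (final devoicing): /d/ is a voiced stop in word-final position, so it devoices to [t]. /nabedibebudabuud/ → nabedibebudabuut.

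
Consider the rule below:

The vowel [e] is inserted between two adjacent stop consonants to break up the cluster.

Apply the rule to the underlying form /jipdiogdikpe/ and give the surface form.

/p/ and /d/ form a stop–stop cluster, so [e] is inserted between them.
/g/ and /d/ form a stop–stop cluster, so [e] is inserted between them.
/k/ and /p/ form a stop–stop cluster, so [e] is inserted between them.
Surface form: [jipediogedikepe].

jipediogedikepe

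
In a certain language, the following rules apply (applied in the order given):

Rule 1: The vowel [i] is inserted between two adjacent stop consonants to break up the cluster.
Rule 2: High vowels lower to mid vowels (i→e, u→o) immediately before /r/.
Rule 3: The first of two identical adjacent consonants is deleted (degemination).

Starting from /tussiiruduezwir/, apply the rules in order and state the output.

Rule 1 (stop-cluster i-epenthesis): no segment meets the environment; /tussiiruduezwir/ is unchanged.
Rule 2 (pre-rhotic lowering): /i/ is a high vowel immediately before /r/, so it lowers to [e]. /i/ is a high vowel immediately before /r/, so it lowers to [e]. /tussiiruduezwir/ → tussieruduezwer.
Rule 3 (degemination): /ss/ is a geminate; the first /s/ deletes. /tussieruduezwer/ → tusieruduezwer.

tusieruduezwer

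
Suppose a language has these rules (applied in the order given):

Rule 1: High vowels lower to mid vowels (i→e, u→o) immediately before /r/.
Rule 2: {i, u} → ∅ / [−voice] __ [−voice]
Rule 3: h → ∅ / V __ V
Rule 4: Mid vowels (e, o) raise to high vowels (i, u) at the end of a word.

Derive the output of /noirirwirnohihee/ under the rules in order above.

Rule 1 (pre-rhotic lowering): /i/ is a high vowel immediately before /r/, so it lowers to [e]. /i/ is a high vowel immediately before /r/, so it lowers to [e]. /i/ is a high vowel immediately before /r/, so it lowers to [e]. /noirirwirnohihee/ → noererwernohihee.
Rule 2 (high vowel syncope): /i/ is a high vowel flanked by voiceless consonants /h/ and /h/, so it deletes. /noererwernohihee/ → noererwernohhee.
Rule 3 (intervocalic h-deletion): no segment meets the environment; /noererwernohhee/ is unchanged.
Rule 4 (final vowel raising): /e/ is a mid vowel in word-final position, so it raises to [i]. /noererwernohhee/ → noererwernohhei.

noererwernohhei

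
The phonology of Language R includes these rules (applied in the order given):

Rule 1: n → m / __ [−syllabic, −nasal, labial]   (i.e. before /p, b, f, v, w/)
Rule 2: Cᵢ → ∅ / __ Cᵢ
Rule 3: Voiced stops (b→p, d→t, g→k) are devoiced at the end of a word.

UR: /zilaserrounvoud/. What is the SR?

Rule 1 (nasal place assimilation): /n/ precedes the labial consonant /v/, so it assimilates in place to [m]. /zilaserrounvoud/ → zilaserroumvoud.
Rule 2 (degemination): /rr/ is a geminate; the first /r/ deletes. /zilaserroumvoud/ → zilaseroumvoud.
Rule 3 (final devoicing): /d/ is a voiced stop in word-final position, so it devoices to [t]. /zilaseroumvoud/ → zilaseroumvout.

zilaseroumvout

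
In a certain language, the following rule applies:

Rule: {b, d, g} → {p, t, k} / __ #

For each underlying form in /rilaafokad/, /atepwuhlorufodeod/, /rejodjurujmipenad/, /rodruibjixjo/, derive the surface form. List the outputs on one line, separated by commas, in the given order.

/rilaafokad/: /d/ is a voiced stop in word-final position, so it devoices to [t]. → [rilaafokat].
/atepwuhlorufodeod/: /d/ is a voiced stop in word-final position, so it devoices to [t]. → [atepwuhlorufodeot].
/rejodjurujmipenad/: /d/ is a voiced stop in word-final position, so it devoices to [t]. → [rejodjurujmipenat].
/rodruibjixjo/: the rule's environment is not met; surfaces unchanged as [rodruibjixjo].

rilaafokat, atepwuhlorufodeot, rejodjurujmipenat, rodruibjixjo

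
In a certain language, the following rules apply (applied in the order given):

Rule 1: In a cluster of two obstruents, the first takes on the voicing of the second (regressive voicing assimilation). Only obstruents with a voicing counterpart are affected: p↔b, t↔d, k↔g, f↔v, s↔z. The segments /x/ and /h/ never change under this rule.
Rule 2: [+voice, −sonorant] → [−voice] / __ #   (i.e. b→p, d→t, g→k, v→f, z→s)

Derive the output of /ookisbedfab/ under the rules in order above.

Rule 1 (regressive voicing assimilation): /s/ precedes the voiced obstruent /b/, so it voices to [z] by assimilation. /d/ precedes the voiceless obstruent /f/, so it devoices to [t] by assimilation. /ookisbedfab/ → ookizbetfab.
Rule 2 (final devoicing): /b/ is a voiced obstruent in word-final position, so it devoices to [p]. /ookizbetfab/ → ookizbetfap.

ookizbetfap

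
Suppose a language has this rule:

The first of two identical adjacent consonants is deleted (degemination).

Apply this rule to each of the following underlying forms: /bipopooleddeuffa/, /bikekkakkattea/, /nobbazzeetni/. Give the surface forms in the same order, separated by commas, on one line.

/bipopooleddeuffa/: /dd/ is a geminate; the first /d/ deletes. /ff/ is a geminate; the first /f/ deletes. → [bipopooledeufa].
/bikekkakkattea/: /kk/ is a geminate; the first /k/ deletes. /kk/ is a geminate; the first /k/ deletes. /tt/ is a geminate; the first /t/ deletes. → [bikekakatea].
/nobbazzeetni/: /bb/ is a geminate; the first /b/ deletes. /zz/ is a geminate; the first /z/ deletes. → [nobazeetni].

bipopooledeufa, bikekakatea, nobazeetni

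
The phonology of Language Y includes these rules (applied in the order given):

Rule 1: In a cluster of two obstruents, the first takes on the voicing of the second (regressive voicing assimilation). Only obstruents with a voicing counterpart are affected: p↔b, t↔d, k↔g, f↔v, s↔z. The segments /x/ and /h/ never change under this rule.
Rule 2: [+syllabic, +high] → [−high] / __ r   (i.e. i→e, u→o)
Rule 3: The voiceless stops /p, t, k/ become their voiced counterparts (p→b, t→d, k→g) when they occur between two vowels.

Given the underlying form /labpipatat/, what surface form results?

Rule 1 (regressive voicing assimilation): /b/ precedes the voiceless obstruent /p/, so it devoices to [p] by assimilation. /labpipatat/ → lappipatat.
Rule 2 (pre-rhotic lowering): no segment meets the environment; /lappipatat/ is unchanged.
Rule 3 (intervocalic voicing): /p/ is a voiceless stop between vowels /i/ and /a/, so it voices to [b]. /t/ is a voiceless stop between vowels /a/ and /a/, so it voices to [d]. /lappipatat/ → lappibadat.

lappibadat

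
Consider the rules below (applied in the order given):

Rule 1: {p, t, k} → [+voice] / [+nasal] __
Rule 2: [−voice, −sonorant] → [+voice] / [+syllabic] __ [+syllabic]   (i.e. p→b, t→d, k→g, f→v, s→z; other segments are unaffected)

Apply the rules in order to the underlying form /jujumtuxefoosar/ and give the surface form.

Rule 1 (post-nasal voicing): /t/ is a voiceless stop immediately after the nasal /m/, so it voices to [d]. /jujumtuxefoosar/ → jujumduxefoosar.
Rule 2 (intervocalic voicing): /f/ is a voiceless obstruent between vowels /e/ and /o/, so it voices to [v]. /s/ is a voiceless obstruent between vowels /o/ and /a/, so it voices to [z]. /jujumduxefoosar/ → jujumduxevoozar.

jujumduxevoozar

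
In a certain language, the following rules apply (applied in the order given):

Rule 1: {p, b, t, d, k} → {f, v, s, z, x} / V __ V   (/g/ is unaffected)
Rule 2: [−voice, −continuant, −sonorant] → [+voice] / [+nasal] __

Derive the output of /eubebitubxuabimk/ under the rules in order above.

euvevisubxuavimg

Rule 1 (intervocalic spirantization): /b/ is a stop between vowels /u/ and /e/, so it spirantizes to the fricative [v]. /b/ is a stop between vowels /e/ and /i/, so it spirantizes to the fricative [v]. /t/ is a stop between vowels /i/ and /u/, so it spirantizes to the fricative [s]. /b/ is a stop between vowels /a/ and /i/, so it spirantizes to the fricative [v]. /eubebitubxuabimk/ → euvevisubxuavimk.
Rule 2 (post-nasal voicing): /k/ is a voiceless stop immediately after the nasal /m/, so it voices to [g]. /euvevisubxuavimk/ → euvevisubxuavimg.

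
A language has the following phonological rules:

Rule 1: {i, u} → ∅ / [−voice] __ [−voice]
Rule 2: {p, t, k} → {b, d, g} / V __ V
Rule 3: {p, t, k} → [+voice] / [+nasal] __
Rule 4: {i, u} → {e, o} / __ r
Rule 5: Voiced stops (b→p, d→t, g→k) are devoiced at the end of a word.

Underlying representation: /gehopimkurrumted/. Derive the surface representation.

Rule 1 (high vowel syncope): no segment meets the environment; /gehopimkurrumted/ is unchanged.
Rule 2 (intervocalic voicing): /p/ is a voiceless stop between vowels /o/ and /i/, so it voices to [b]. /gehopimkurrumted/ → gehobimkurrumted.
Rule 3 (post-nasal voicing): /k/ is a voiceless stop immediately after the nasal /m/, so it voices to [g]. /t/ is a voiceless stop immediately after the nasal /m/, so it voices to [d]. /gehobimkurrumted/ → gehobimgurrumded.
Rule 4 (pre-rhotic lowering): /u/ is a high vowel immediately before /r/, so it lowers to [o]. /gehobimgurrumded/ → gehobimgorrumded.
Rule 5 (final devoicing): /d/ is a voiced stop in word-final position, so it devoices to [t]. /gehobimgorrumded/ → gehobimgorrumdet.

gehobimgorrumdet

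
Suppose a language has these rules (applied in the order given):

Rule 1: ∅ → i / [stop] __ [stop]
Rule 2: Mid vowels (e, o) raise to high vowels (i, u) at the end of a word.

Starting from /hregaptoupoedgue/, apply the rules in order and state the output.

Rule 1 (stop-cluster i-epenthesis): /p/ and /t/ form a stop–stop cluster, so [i] is inserted between them. /d/ and /g/ form a stop–stop cluster, so [i] is inserted between them. /hregaptoupoedgue/ → hregapitoupoedigue.
Rule 2 (final vowel raising): /e/ is a mid vowel in word-final position, so it raises to [i]. /hregapitoupoedigue/ → hregapitoupoedigui.

hregapitoupoedigui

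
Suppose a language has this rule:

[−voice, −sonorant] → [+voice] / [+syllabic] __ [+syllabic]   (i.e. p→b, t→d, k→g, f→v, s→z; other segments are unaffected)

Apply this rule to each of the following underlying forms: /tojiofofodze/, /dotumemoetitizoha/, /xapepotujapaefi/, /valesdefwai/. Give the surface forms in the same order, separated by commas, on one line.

tojiovovodze, dodumemoedidizoha, xabebodujabaevi, valesdefwai

/tojiofofodze/: /f/ is a voiceless obstruent between vowels /o/ and /o/, so it voices to [v]. /f/ is a voiceless obstruent between vowels /o/ and /o/, so it voices to [v]. → [tojiovovodze].
/dotumemoetitizoha/: /t/ is a voiceless obstruent between vowels /o/ and /u/, so it voices to [d]. /t/ is a voiceless obstruent between vowels /e/ and /i/, so it voices to [d]. /t/ is a voiceless obstruent between vowels /i/ and /i/, so it voices to [d]. → [dodumemoedidizoha].
/xapepotujapaefi/: /p/ is a voiceless obstruent between vowels /a/ and /e/, so it voices to [b]. /p/ is a voiceless obstruent between vowels /e/ and /o/, so it voices to [b]. /t/ is a voiceless obstruent between vowels /o/ and /u/, so it voices to [d]. /p/ is a voiceless obstruent between vowels /a/ and /a/, so it voices to [b]. /f/ is a voiceless obstruent between vowels /e/ and /i/, so it voices to [v]. → [xabebodujabaevi].
/valesdefwai/: the rule's environment is not met; surfaces unchanged as [valesdefwai].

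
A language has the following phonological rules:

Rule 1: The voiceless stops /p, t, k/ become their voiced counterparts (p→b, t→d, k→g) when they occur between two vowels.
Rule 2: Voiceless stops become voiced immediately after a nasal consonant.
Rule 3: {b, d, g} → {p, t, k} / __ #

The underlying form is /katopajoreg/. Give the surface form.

kadobajorek

Rule 1 (intervocalic voicing): /t/ is a voiceless stop between vowels /a/ and /o/, so it voices to [d]. /p/ is a voiceless stop between vowels /o/ and /a/, so it voices to [b]. /katopajoreg/ → kadobajoreg.
Rule 2 (post-nasal voicing): no segment meets the environment; /kadobajoreg/ is unchanged.
Rule 3 (final devoicing): /g/ is a voiced stop in word-final position, so it devoices to [k]. /kadobajoreg/ → kadobajorek.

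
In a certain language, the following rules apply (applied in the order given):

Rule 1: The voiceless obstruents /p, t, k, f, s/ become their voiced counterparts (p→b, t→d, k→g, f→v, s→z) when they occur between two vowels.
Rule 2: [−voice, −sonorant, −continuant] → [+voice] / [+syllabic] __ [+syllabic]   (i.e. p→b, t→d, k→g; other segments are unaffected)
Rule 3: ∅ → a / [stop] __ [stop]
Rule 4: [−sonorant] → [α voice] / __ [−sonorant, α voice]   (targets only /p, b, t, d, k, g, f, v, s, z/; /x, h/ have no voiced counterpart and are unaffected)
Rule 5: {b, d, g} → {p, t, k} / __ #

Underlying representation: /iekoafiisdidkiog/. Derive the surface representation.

iegoaviizdidakiok

Rule 1 (intervocalic voicing): /k/ is a voiceless obstruent between vowels /e/ and /o/, so it voices to [g]. /f/ is a voiceless obstruent between vowels /a/ and /i/, so it voices to [v]. /iekoafiisdidkiog/ → iegoaviisdidkiog.
Rule 2 (intervocalic voicing): no segment meets the environment; /iegoaviisdidkiog/ is unchanged.
Rule 3 (stop-cluster a-epenthesis): /d/ and /k/ form a stop–stop cluster, so [a] is inserted between them. /iegoaviisdidkiog/ → iegoaviisdidakiog.
Rule 4 (regressive voicing assimilation): /s/ precedes the voiced obstruent /d/, so it voices to [z] by assimilation. /iegoaviisdidakiog/ → iegoaviizdidakiog.
Rule 5 (final devoicing): /g/ is a voiced stop in word-final position, so it devoices to [k]. /iegoaviizdidakiog/ → iegoaviizdidakiok.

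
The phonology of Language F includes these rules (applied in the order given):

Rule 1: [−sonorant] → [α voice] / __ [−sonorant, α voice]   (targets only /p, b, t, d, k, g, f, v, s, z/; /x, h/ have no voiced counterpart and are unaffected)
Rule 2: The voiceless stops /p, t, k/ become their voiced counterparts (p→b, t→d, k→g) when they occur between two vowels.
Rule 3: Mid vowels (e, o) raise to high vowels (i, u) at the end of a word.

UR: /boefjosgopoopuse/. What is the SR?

boefjozgoboobusi

Rule 1 (regressive voicing assimilation): /s/ precedes the voiced obstruent /g/, so it voices to [z] by assimilation. /boefjosgopoopuse/ → boefjozgopoopuse.
Rule 2 (intervocalic voicing): /p/ is a voiceless stop between vowels /o/ and /o/, so it voices to [b]. /p/ is a voiceless stop between vowels /o/ and /u/, so it voices to [b]. /boefjozgopoopuse/ → boefjozgoboobuse.
Rule 3 (final vowel raising): /e/ is a mid vowel in word-final position, so it raises to [i]. /boefjozgoboobuse/ → boefjozgoboobusi.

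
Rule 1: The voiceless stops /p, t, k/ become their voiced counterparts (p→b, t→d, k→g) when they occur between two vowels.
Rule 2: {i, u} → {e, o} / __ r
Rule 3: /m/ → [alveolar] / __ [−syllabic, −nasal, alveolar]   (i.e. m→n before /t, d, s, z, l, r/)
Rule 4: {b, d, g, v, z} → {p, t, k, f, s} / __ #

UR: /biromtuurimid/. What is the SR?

berontuorimit

Rule 1 (intervocalic voicing): no segment meets the environment; /biromtuurimid/ is unchanged.
Rule 2 (pre-rhotic lowering): /i/ is a high vowel immediately before /r/, so it lowers to [e]. /u/ is a high vowel immediately before /r/, so it lowers to [o]. /biromtuurimid/ → beromtuorimid.
Rule 3 (nasal place assimilation): /m/ precedes the alveolar consonant /t/, so it assimilates in place to [n]. /beromtuorimid/ → berontuorimid.
Rule 4 (final devoicing): /d/ is a voiced obstruent in word-final position, so it devoices to [t]. /berontuorimid/ → berontuorimit.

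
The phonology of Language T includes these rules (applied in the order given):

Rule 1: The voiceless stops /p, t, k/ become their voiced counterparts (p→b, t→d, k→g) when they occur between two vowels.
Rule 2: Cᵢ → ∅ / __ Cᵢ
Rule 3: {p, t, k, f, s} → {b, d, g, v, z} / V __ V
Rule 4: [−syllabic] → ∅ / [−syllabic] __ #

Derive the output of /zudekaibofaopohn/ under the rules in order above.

zudegaibovaoboh

Rule 1 (intervocalic voicing): /k/ is a voiceless stop between vowels /e/ and /a/, so it voices to [g]. /p/ is a voiceless stop between vowels /o/ and /o/, so it voices to [b]. /zudekaibofaopohn/ → zudegaibofaobohn.
Rule 2 (degemination): no segment meets the environment; /zudegaibofaobohn/ is unchanged.
Rule 3 (intervocalic voicing): /f/ is a voiceless obstruent between vowels /o/ and /a/, so it voices to [v]. /zudegaibofaobohn/ → zudegaibovaobohn.
Rule 4 (final cluster simplification): /n/ is the second consonant of a word-final cluster /hn/, so it deletes. /zudegaibovaobohn/ → zudegaibovaoboh.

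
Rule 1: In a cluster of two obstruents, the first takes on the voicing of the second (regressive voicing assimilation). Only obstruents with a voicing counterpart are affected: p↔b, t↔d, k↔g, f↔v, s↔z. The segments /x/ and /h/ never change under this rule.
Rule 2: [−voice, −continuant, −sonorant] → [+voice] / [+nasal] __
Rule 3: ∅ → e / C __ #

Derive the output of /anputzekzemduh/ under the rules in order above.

anbudzegzemduhe

Rule 1 (regressive voicing assimilation): /t/ precedes the voiced obstruent /z/, so it voices to [d] by assimilation. /k/ precedes the voiced obstruent /z/, so it voices to [g] by assimilation. /anputzekzemduh/ → anpudzegzemduh.
Rule 2 (post-nasal voicing): /p/ is a voiceless stop immediately after the nasal /n/, so it voices to [b]. /anpudzegzemduh/ → anbudzegzemduh.
Rule 3 (final e-epenthesis): the form ends in the consonant /h/, so [e] is inserted word-finally. /anbudzegzemduh/ → anbudzegzemduhe.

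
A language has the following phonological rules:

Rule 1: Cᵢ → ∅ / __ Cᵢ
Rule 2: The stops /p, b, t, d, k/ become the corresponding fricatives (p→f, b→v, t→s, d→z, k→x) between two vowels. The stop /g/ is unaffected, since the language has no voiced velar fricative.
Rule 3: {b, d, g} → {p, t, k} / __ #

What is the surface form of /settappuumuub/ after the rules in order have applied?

sesafuumuup

Rule 1 (degemination): /tt/ is a geminate; the first /t/ deletes. /pp/ is a geminate; the first /p/ deletes. /settappuumuub/ → setapuumuub.
Rule 2 (intervocalic spirantization): /t/ is a stop between vowels /e/ and /a/, so it spirantizes to the fricative [s]. /p/ is a stop between vowels /a/ and /u/, so it spirantizes to the fricative [f]. /setapuumuub/ → sesafuumuub.
Rule 3 (final devoicing): /b/ is a voiced stop in word-final position, so it devoices to [p]. /sesafuumuub/ → sesafuumuup.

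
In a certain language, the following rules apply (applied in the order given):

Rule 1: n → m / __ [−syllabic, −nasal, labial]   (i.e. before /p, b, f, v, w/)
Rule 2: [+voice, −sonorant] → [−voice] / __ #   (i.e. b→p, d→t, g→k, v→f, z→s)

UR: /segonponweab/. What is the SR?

segompomweap

Rule 1 (nasal place assimilation): /n/ precedes the labial consonant /p/, so it assimilates in place to [m]. /n/ precedes the labial consonant /w/, so it assimilates in place to [m]. /segonponweab/ → segompomweab.
Rule 2 (final devoicing): /b/ is a voiced obstruent in word-final position, so it devoices to [p]. /segompomweab/ → segompomweap.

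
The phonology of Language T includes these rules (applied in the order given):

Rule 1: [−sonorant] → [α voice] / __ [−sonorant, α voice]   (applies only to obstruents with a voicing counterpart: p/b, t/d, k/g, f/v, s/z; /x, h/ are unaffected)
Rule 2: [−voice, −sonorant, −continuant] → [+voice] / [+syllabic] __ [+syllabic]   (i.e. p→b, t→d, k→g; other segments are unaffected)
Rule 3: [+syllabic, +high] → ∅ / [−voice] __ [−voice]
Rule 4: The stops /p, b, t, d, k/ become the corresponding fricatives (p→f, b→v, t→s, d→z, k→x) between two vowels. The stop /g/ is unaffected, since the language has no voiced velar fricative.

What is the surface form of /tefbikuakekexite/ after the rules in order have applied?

tevbiguagegexize

Rule 1 (regressive voicing assimilation): /f/ precedes the voiced obstruent /b/, so it voices to [v] by assimilation. /tefbikuakekexite/ → tevbikuakekexite.
Rule 2 (intervocalic voicing): /k/ is a voiceless stop between vowels /i/ and /u/, so it voices to [g]. /k/ is a voiceless stop between vowels /a/ and /e/, so it voices to [g]. /k/ is a voiceless stop between vowels /e/ and /e/, so it voices to [g]. /t/ is a voiceless stop between vowels /i/ and /e/, so it voices to [d]. /tevbikuakekexite/ → tevbiguagegexide.
Rule 3 (high vowel syncope): no segment meets the environment; /tevbiguagegexide/ is unchanged.
Rule 4 (intervocalic spirantization): /d/ is a stop between vowels /i/ and /e/, so it spirantizes to the fricative [z]. /tevbiguagegexide/ → tevbiguagegexize.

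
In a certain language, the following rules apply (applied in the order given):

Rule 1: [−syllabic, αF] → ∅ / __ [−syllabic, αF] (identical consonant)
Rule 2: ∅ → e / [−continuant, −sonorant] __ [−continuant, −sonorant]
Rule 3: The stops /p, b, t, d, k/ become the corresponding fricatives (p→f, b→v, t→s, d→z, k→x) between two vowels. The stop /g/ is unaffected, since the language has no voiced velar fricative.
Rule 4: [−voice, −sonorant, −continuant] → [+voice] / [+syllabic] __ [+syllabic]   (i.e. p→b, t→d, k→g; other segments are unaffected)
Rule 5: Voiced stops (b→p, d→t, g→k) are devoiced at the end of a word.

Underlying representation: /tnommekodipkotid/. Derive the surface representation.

tnomexozifexosit

Rule 1 (degemination): /mm/ is a geminate; the first /m/ deletes. /tnommekodipkotid/ → tnomekodipkotid.
Rule 2 (stop-cluster e-epenthesis): /p/ and /k/ form a stop–stop cluster, so [e] is inserted between them. /tnomekodipkotid/ → tnomekodipekotid.
Rule 3 (intervocalic spirantization): /k/ is a stop between vowels /e/ and /o/, so it spirantizes to the fricative [x]. /d/ is a stop between vowels /o/ and /i/, so it spirantizes to the fricative [z]. /p/ is a stop between vowels /i/ and /e/, so it spirantizes to the fricative [f]. /k/ is a stop between vowels /e/ and /o/, so it spirantizes to the fricative [x]. /t/ is a stop between vowels /o/ and /i/, so it spirantizes to the fricative [s]. /tnomekodipekotid/ → tnomexozifexosid.
Rule 4 (intervocalic voicing): no segment meets the environment; /tnomexozifexosid/ is unchanged.
Rule 5 (final devoicing): /d/ is a voiced stop in word-final position, so it devoices to [t]. /tnomexozifexosid/ → tnomexozifexosit.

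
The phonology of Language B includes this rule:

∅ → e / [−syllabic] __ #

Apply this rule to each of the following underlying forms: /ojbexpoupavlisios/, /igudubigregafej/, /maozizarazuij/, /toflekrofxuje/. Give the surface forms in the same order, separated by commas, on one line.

ojbexpoupavlisiose, igudubigregafeje, maozizarazuije, toflekrofxuje

/ojbexpoupavlisios/: the form ends in the consonant /s/, so [e] is inserted word-finally. → [ojbexpoupavlisiose].
/igudubigregafej/: the form ends in the consonant /j/, so [e] is inserted word-finally. → [igudubigregafeje].
/maozizarazuij/: the form ends in the consonant /j/, so [e] is inserted word-finally. → [maozizarazuije].
/toflekrofxuje/: the rule's environment is not met; surfaces unchanged as [toflekrofxuje].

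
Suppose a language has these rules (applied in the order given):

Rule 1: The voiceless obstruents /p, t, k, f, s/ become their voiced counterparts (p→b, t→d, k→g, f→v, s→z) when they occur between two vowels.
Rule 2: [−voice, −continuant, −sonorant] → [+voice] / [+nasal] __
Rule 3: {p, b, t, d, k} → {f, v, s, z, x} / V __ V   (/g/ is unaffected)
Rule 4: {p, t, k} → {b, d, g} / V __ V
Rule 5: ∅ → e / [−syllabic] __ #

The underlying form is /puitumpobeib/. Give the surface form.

puizumboveibe

Rule 1 (intervocalic voicing): /t/ is a voiceless obstruent between vowels /i/ and /u/, so it voices to [d]. /puitumpobeib/ → puidumpobeib.
Rule 2 (post-nasal voicing): /p/ is a voiceless stop immediately after the nasal /m/, so it voices to [b]. /puidumpobeib/ → puidumbobeib.
Rule 3 (intervocalic spirantization): /d/ is a stop between vowels /i/ and /u/, so it spirantizes to the fricative [z]. /b/ is a stop between vowels /o/ and /e/, so it spirantizes to the fricative [v]. /puidumbobeib/ → puizumboveib.
Rule 4 (intervocalic voicing): no segment meets the environment; /puizumboveib/ is unchanged.
Rule 5 (final e-epenthesis): the form ends in the consonant /b/, so [e] is inserted word-finally. /puizumboveib/ → puizumboveibe.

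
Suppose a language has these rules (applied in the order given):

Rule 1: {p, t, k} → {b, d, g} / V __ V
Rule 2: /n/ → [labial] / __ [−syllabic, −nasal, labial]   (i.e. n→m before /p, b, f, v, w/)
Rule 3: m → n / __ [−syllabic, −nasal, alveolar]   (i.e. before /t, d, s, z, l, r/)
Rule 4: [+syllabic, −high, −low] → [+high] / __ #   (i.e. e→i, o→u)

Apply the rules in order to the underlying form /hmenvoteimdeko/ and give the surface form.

hmemvodeindegu

Rule 1 (intervocalic voicing): /t/ is a voiceless stop between vowels /o/ and /e/, so it voices to [d]. /k/ is a voiceless stop between vowels /e/ and /o/, so it voices to [g]. /hmenvoteimdeko/ → hmenvodeimdego.
Rule 2 (nasal place assimilation): /n/ precedes the labial consonant /v/, so it assimilates in place to [m]. /hmenvodeimdego/ → hmemvodeimdego.
Rule 3 (nasal place assimilation): /m/ precedes the alveolar consonant /d/, so it assimilates in place to [n]. /hmemvodeimdego/ → hmemvodeindego.
Rule 4 (final vowel raising): /o/ is a mid vowel in word-final position, so it raises to [u]. /hmemvodeindego/ → hmemvodeindegu.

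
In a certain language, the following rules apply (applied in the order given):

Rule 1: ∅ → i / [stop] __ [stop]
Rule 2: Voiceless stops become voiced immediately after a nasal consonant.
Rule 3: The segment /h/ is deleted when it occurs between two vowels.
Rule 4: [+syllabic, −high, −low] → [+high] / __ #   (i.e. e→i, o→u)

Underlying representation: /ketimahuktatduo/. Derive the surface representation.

ketimaukitatiduu

Rule 1 (stop-cluster i-epenthesis): /k/ and /t/ form a stop–stop cluster, so [i] is inserted between them. /t/ and /d/ form a stop–stop cluster, so [i] is inserted between them. /ketimahuktatduo/ → ketimahukitatiduo.
Rule 2 (post-nasal voicing): no segment meets the environment; /ketimahukitatiduo/ is unchanged.
Rule 3 (intervocalic h-deletion): /h/ occurs between vowels /a/ and /u/, so it deletes. /ketimahukitatiduo/ → ketimaukitatiduo.
Rule 4 (final vowel raising): /o/ is a mid vowel in word-final position, so it raises to [u]. /ketimaukitatiduo/ → ketimaukitatiduu.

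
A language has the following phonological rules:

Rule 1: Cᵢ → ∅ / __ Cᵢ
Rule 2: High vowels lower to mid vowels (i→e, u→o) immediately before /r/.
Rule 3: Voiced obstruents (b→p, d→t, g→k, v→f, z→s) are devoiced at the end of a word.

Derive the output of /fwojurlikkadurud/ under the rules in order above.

fwojorlikadorut

Rule 1 (degemination): /kk/ is a geminate; the first /k/ deletes. /fwojurlikkadurud/ → fwojurlikadurud.
Rule 2 (pre-rhotic lowering): /u/ is a high vowel immediately before /r/, so it lowers to [o]. /u/ is a high vowel immediately before /r/, so it lowers to [o]. /fwojurlikadurud/ → fwojorlikadorud.
Rule 3 (final devoicing): /d/ is a voiced obstruent in word-final position, so it devoices to [t]. /fwojorlikadorud/ → fwojorlikadorut.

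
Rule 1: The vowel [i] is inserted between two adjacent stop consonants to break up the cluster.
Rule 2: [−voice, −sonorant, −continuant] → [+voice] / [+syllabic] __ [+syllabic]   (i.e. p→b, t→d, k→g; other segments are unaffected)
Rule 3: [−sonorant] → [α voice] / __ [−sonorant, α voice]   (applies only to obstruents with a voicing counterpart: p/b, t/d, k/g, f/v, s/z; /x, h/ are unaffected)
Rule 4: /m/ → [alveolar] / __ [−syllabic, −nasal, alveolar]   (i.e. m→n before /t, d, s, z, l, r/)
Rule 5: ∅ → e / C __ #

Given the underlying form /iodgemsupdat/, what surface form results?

Rule 1 (stop-cluster i-epenthesis): /d/ and /g/ form a stop–stop cluster, so [i] is inserted between them. /p/ and /d/ form a stop–stop cluster, so [i] is inserted between them. /iodgemsupdat/ → iodigemsupidat.
Rule 2 (intervocalic voicing): /p/ is a voiceless stop between vowels /u/ and /i/, so it voices to [b]. /iodigemsupidat/ → iodigemsubidat.
Rule 3 (regressive voicing assimilation): no segment meets the environment; /iodigemsubidat/ is unchanged.
Rule 4 (nasal place assimilation): /m/ precedes the alveolar consonant /s/, so it assimilates in place to [n]. /iodigemsubidat/ → iodigensubidat.
Rule 5 (final e-epenthesis): the form ends in the consonant /t/, so [e] is inserted word-finally. /iodigensubidat/ → iodigensubidate.

iodigensubidate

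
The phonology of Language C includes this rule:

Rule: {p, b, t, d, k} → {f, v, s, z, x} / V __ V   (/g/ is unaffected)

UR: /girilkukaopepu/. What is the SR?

girilkuxaofefu

/k/ is a stop between vowels /u/ and /a/, so it spirantizes to the fricative [x].
/p/ is a stop between vowels /o/ and /e/, so it spirantizes to the fricative [f].
/p/ is a stop between vowels /e/ and /u/, so it spirantizes to the fricative [f].
The other instance of /k/ does not occur in the required environment and remains unchanged.
Surface form: [girilkuxaofefu].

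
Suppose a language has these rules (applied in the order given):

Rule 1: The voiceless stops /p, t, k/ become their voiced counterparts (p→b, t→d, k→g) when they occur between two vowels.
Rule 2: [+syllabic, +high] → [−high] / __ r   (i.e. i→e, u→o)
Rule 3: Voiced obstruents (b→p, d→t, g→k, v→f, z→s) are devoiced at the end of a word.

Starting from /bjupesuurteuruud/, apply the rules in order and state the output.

bjubesuorteoruut

Rule 1 (intervocalic voicing): /p/ is a voiceless stop between vowels /u/ and /e/, so it voices to [b]. /bjupesuurteuruud/ → bjubesuurteuruud.
Rule 2 (pre-rhotic lowering): /u/ is a high vowel immediately before /r/, so it lowers to [o]. /u/ is a high vowel immediately before /r/, so it lowers to [o]. /bjubesuurteuruud/ → bjubesuorteoruud.
Rule 3 (final devoicing): /d/ is a voiced obstruent in word-final position, so it devoices to [t]. /bjubesuorteoruud/ → bjubesuorteoruut.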